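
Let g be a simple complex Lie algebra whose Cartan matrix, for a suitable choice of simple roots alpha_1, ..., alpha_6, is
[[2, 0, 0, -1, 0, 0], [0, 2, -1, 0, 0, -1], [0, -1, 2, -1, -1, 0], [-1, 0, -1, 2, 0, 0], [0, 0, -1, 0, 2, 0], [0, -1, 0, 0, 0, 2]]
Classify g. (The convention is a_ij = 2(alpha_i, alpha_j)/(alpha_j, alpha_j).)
The matrix has rank 6 with 2's on the diagonal. Reading the off-diagonal entries as Dynkin edges (a single edge where a_ij = a_ji = -1; a double or triple edge where a_ij * a_ji = 2 or 3), the diagram is a chain of 5 nodes with one extra node attached to the third node from one end (E_6). One simple-root ordering that puts it in standard form is (alpha_1, alpha_5, alpha_4, alpha_3, alpha_2, alpha_6). So the algebra is type E_6.

type E_6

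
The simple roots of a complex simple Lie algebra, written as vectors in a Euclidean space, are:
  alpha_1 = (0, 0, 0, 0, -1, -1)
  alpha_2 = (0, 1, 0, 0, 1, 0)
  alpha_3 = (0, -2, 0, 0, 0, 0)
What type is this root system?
C_3

Compute the Cartan integers a_ij = 2(alpha_i, alpha_j)/(alpha_j, alpha_j); the resulting 3x3 Cartan matrix is
[[2, -1, 0], [-1, 2, -1], [0, -2, 2]].
The roots have two lengths (squared-length ratio 2:1); the short ones are alpha_{1,2}. The associated Dynkin diagram is a chain of 3 nodes with a double edge at one end; the terminal node there is the unique long simple root (C_3), so the type is C_3 (the algebra sp(6)).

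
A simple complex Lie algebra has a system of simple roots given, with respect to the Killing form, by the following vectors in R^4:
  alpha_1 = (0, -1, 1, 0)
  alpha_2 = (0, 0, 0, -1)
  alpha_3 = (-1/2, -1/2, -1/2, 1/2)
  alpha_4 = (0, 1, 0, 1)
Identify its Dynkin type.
Compute the Cartan integers a_ij = 2(alpha_i, alpha_j)/(alpha_j, alpha_j); the resulting 4x4 Cartan matrix is
[[2, 0, 0, -1], [0, 2, -1, -1], [0, -1, 2, 0], [-1, -2, 0, 2]].
The roots have two lengths (squared-length ratio 2:1); the short ones are alpha_{2,3}. The associated Dynkin diagram is a chain of 4 nodes with a double edge between the middle two (F_4), so the type is F_4.

type F_4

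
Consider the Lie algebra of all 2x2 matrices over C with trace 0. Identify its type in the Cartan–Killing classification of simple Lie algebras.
A_1 (sl(2))

This is sl(2), which has dimension 2^2 - 1 = 3 and rank 2 - 1 = 1 (a Cartan subalgebra is the diagonal traceless matrices). In the classification of classical Lie algebras, the special linear algebra sl(n+1) has type A_n; here n = 1, so the Dynkin diagram is a chain of 1 nodes with single edges (A_1). Hence the type is A_1.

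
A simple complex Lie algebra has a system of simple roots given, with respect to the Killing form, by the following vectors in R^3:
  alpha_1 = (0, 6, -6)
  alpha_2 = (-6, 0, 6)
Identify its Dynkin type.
Compute the Cartan integers a_ij = 2(alpha_i, alpha_j)/(alpha_j, alpha_j); the resulting 2x2 Cartan matrix is
[[2, -1], [-1, 2]].
All simple roots have the same length, so the diagram is simply laced. The associated Dynkin diagram is a chain of 2 nodes with single edges (A_2), so the type is A_2 (the algebra sl(3)).

type A_2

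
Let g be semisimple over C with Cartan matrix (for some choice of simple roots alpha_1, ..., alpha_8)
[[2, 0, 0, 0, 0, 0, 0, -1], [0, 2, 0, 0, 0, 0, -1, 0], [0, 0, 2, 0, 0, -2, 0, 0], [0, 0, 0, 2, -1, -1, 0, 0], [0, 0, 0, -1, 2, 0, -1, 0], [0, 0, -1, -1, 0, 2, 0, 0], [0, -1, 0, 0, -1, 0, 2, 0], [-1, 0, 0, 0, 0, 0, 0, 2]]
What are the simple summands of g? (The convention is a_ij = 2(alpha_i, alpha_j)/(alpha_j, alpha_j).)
type A_2 + type C_6

The diagram associated to this matrix has two connected components: the simple roots {alpha_1, alpha_8} form a chain of 2 nodes with single edges (A_2), and {alpha_2, alpha_3, alpha_4, alpha_5, alpha_6, alpha_7} form a chain of 6 nodes with a double edge at one end; the terminal node there is the unique long simple root (C_6). A semisimple Lie algebra decomposes uniquely as the direct sum of simple ideals, one per connected component of its Dynkin diagram, so g ≅ A_2 ⊕ C_6 (dimension 8 + 78 = 86).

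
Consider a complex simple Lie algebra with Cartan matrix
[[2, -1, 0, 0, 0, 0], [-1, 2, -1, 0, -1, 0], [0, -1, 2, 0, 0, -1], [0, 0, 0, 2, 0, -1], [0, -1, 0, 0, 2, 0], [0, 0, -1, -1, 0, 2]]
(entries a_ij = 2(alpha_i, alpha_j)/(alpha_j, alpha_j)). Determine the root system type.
The matrix has rank 6 with 2's on the diagonal. Reading the off-diagonal entries as Dynkin edges (a single edge where a_ij = a_ji = -1; a double or triple edge where a_ij * a_ji = 2 or 3), the diagram is a chain of 4 nodes with a fork of two nodes at one end (D_6). One simple-root ordering that puts it in standard form is (alpha_4, alpha_6, alpha_3, alpha_2, alpha_5, alpha_1). So the algebra is type D_6, i.e. so(12).

D6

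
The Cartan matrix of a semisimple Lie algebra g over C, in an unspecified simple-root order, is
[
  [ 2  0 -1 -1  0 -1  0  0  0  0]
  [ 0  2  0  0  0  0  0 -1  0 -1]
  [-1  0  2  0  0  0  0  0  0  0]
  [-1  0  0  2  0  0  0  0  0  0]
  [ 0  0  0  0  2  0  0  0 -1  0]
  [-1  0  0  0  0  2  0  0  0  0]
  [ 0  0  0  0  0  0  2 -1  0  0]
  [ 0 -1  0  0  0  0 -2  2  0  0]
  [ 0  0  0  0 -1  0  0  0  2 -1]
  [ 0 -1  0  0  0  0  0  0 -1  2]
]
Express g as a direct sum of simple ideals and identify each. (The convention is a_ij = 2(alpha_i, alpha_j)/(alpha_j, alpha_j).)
type B_6 ⊕ type D_4

The diagram associated to this matrix has two connected components: the simple roots {alpha_2, alpha_5, alpha_7, alpha_8, alpha_9, alpha_10} form a chain of 6 nodes with a double edge at one end; the terminal node there is the unique short simple root (B_6), and {alpha_1, alpha_3, alpha_4, alpha_6} form a chain of 2 nodes with a fork of two nodes at one end (D_4). A semisimple Lie algebra decomposes uniquely as the direct sum of simple ideals, one per connected component of its Dynkin diagram, so g ≅ B_6 ⊕ D_4 (dimension 78 + 28 = 106).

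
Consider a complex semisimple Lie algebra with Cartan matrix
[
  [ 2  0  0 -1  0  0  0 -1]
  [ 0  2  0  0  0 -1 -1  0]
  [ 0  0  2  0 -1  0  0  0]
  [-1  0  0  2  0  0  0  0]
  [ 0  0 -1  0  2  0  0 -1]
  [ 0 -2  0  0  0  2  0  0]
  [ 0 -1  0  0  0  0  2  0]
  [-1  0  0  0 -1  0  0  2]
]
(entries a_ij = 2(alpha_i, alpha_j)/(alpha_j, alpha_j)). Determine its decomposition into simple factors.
A5 ⊕ C3

The diagram associated to this matrix has two connected components: the simple roots {alpha_1, alpha_3, alpha_4, alpha_5, alpha_8} form a chain of 5 nodes with single edges (A_5), and {alpha_2, alpha_6, alpha_7} form a chain of 3 nodes with a double edge at one end; the terminal node there is the unique long simple root (C_3). A semisimple Lie algebra decomposes uniquely as the direct sum of simple ideals, one per connected component of its Dynkin diagram, so g ≅ A_5 ⊕ C_3 (dimension 35 + 21 = 56).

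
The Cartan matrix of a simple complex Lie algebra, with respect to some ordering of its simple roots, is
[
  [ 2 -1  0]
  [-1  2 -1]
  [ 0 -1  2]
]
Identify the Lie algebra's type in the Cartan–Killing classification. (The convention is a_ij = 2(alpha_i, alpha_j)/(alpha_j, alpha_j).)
A_3

The matrix has rank 3 with 2's on the diagonal. Reading the off-diagonal entries as Dynkin edges (a single edge where a_ij = a_ji = -1; a double or triple edge where a_ij * a_ji = 2 or 3), the diagram is a chain of 3 nodes with single edges (A_3). One simple-root ordering that puts it in standard form is (alpha_3, alpha_2, alpha_1). So the algebra is type A_3, i.e. sl(4).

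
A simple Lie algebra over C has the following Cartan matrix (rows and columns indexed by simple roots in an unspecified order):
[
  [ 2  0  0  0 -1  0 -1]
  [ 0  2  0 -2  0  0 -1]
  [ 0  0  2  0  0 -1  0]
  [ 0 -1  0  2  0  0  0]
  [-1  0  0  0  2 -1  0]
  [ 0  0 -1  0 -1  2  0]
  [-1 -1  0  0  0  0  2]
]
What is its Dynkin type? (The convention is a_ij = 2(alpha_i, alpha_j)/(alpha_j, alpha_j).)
The matrix has rank 7 with 2's on the diagonal. Reading the off-diagonal entries as Dynkin edges (a single edge where a_ij = a_ji = -1; a double or triple edge where a_ij * a_ji = 2 or 3), the diagram is a chain of 7 nodes with a double edge at one end; the terminal node there is the unique short simple root (B_7). One simple-root ordering that puts it in standard form is (alpha_3, alpha_6, alpha_5, alpha_1, alpha_7, alpha_2, alpha_4). So the algebra is type B_7, i.e. so(15).

B7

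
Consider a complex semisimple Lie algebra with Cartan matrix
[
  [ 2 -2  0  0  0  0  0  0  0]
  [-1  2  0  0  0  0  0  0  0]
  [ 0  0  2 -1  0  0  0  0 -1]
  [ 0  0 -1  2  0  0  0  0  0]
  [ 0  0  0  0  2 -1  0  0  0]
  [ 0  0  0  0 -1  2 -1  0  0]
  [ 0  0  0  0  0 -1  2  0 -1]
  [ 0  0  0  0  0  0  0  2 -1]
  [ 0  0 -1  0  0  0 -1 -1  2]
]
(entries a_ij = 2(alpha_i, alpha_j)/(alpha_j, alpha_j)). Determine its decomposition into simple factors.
type B_2 ⊕ type E_7

The diagram associated to this matrix has two connected components: the simple roots {alpha_1, alpha_2} form a chain of 2 nodes with a double edge at one end; the terminal node there is the unique short simple root (B_2), and {alpha_3, alpha_4, alpha_5, alpha_6, alpha_7, alpha_8, alpha_9} form a chain of 6 nodes with one extra node attached to the third node from one end (E_7). A semisimple Lie algebra decomposes uniquely as the direct sum of simple ideals, one per connected component of its Dynkin diagram, so g ≅ B_2 ⊕ E_7 (dimension 10 + 133 = 143).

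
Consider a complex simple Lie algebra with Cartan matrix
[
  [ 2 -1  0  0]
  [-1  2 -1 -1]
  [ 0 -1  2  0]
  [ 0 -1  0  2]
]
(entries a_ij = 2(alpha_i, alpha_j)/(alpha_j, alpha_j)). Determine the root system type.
D_4 (so(8))

The matrix has rank 4 with 2's on the diagonal. Reading the off-diagonal entries as Dynkin edges (a single edge where a_ij = a_ji = -1; a double or triple edge where a_ij * a_ji = 2 or 3), the diagram is a chain of 2 nodes with a fork of two nodes at one end (D_4). One simple-root ordering that puts it in standard form is (alpha_1, alpha_2, alpha_3, alpha_4). So the algebra is type D_4, i.e. so(8).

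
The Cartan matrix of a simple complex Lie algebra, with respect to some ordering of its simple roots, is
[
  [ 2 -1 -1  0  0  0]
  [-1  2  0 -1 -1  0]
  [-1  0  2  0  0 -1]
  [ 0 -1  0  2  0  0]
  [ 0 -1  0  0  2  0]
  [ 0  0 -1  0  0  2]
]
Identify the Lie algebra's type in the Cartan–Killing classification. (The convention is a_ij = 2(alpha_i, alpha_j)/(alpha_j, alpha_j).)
D6

The matrix has rank 6 with 2's on the diagonal. Reading the off-diagonal entries as Dynkin edges (a single edge where a_ij = a_ji = -1; a double or triple edge where a_ij * a_ji = 2 or 3), the diagram is a chain of 4 nodes with a fork of two nodes at one end (D_6). One simple-root ordering that puts it in standard form is (alpha_6, alpha_3, alpha_1, alpha_2, alpha_5, alpha_4). So the algebra is type D_6, i.e. so(12).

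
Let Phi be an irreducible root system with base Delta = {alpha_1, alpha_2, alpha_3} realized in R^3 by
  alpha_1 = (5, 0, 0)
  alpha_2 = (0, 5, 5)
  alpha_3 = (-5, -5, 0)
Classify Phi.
type B_3

Compute the Cartan integers a_ij = 2(alpha_i, alpha_j)/(alpha_j, alpha_j); the resulting 3x3 Cartan matrix is
[[2, 0, -1], [0, 2, -1], [-2, -1, 2]].
The roots have two lengths (squared-length ratio 2:1); the short ones are alpha_{1}. The associated Dynkin diagram is a chain of 3 nodes with a double edge at one end; the terminal node there is the unique short simple root (B_3), so the type is B_3 (the algebra so(7)).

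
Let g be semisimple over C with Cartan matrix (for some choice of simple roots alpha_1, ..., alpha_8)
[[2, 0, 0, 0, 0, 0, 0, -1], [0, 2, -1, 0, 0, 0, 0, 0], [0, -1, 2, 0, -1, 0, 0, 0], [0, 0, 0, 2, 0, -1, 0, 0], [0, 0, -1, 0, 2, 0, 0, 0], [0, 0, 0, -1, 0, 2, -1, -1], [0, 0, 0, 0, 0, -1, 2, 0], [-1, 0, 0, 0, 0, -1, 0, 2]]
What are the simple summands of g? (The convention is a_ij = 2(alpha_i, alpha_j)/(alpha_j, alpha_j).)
A_3 (sl(4)) + D_5 (so(10))

The diagram associated to this matrix has two connected components: the simple roots {alpha_2, alpha_3, alpha_5} form a chain of 3 nodes with single edges (A_3), and {alpha_1, alpha_4, alpha_6, alpha_7, alpha_8} form a chain of 3 nodes with a fork of two nodes at one end (D_5). A semisimple Lie algebra decomposes uniquely as the direct sum of simple ideals, one per connected component of its Dynkin diagram, so g ≅ A_3 ⊕ D_5 (dimension 15 + 45 = 60).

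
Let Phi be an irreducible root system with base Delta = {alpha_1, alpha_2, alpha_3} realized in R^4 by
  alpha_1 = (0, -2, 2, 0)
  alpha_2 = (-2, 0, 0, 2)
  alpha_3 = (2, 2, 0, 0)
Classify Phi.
A3

Compute the Cartan integers a_ij = 2(alpha_i, alpha_j)/(alpha_j, alpha_j); the resulting 3x3 Cartan matrix is
[[2, 0, -1], [0, 2, -1], [-1, -1, 2]].
All simple roots have the same length, so the diagram is simply laced. The associated Dynkin diagram is a chain of 3 nodes with single edges (A_3), so the type is A_3 (the algebra sl(4)).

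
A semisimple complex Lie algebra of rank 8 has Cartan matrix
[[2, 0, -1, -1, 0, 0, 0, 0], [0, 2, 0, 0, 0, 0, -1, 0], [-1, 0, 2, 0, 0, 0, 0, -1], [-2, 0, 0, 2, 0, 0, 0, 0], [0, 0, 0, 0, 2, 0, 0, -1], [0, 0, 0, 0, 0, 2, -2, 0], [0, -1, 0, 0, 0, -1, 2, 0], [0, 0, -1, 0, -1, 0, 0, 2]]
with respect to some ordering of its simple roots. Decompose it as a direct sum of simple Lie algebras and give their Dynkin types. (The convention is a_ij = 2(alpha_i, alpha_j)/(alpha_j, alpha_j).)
C3 + C5

The diagram associated to this matrix has two connected components: the simple roots {alpha_2, alpha_6, alpha_7} form a chain of 3 nodes with a double edge at one end; the terminal node there is the unique long simple root (C_3), and {alpha_1, alpha_3, alpha_4, alpha_5, alpha_8} form a chain of 5 nodes with a double edge at one end; the terminal node there is the unique long simple root (C_5). A semisimple Lie algebra decomposes uniquely as the direct sum of simple ideals, one per connected component of its Dynkin diagram, so g ≅ C_3 ⊕ C_5 (dimension 21 + 55 = 76).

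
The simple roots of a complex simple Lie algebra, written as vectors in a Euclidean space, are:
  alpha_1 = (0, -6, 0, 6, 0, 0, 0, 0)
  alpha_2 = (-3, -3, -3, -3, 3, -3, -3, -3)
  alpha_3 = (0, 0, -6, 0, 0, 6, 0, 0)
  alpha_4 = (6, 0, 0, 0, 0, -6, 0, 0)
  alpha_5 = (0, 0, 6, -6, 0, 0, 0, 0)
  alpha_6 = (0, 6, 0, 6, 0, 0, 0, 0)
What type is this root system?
Compute the Cartan integers a_ij = 2(alpha_i, alpha_j)/(alpha_j, alpha_j); the resulting 6x6 Cartan matrix is
[[2, 0, 0, 0, -1, 0], [0, 2, 0, 0, 0, -1], [0, 0, 2, -1, -1, 0], [0, 0, -1, 2, 0, 0], [-1, 0, -1, 0, 2, -1], [0, -1, 0, 0, -1, 2]].
All simple roots have the same length, so the diagram is simply laced. The associated Dynkin diagram is a chain of 5 nodes with one extra node attached to the third node from one end (E_6), so the type is E_6.

E_6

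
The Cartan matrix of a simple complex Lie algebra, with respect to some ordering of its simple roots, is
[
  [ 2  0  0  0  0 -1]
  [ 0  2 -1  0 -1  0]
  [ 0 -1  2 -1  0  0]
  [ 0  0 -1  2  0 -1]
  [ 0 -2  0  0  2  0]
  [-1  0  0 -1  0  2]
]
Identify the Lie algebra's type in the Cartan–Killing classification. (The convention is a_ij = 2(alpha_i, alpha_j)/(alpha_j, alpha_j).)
The matrix has rank 6 with 2's on the diagonal. Reading the off-diagonal entries as Dynkin edges (a single edge where a_ij = a_ji = -1; a double or triple edge where a_ij * a_ji = 2 or 3), the diagram is a chain of 6 nodes with a double edge at one end; the terminal node there is the unique long simple root (C_6). One simple-root ordering that puts it in standard form is (alpha_1, alpha_6, alpha_4, alpha_3, alpha_2, alpha_5). So the algebra is type C_6, i.e. sp(12).

type C_6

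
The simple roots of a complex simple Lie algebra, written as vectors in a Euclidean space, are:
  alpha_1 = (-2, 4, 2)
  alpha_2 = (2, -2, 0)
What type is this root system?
Compute the Cartan integers a_ij = 2(alpha_i, alpha_j)/(alpha_j, alpha_j); the resulting 2x2 Cartan matrix is
[[2, -3], [-1, 2]].
The roots have two lengths (squared-length ratio 3:1); the short ones are alpha_{2}. The associated Dynkin diagram is two nodes joined by a triple edge (G_2), so the type is G_2.

G_2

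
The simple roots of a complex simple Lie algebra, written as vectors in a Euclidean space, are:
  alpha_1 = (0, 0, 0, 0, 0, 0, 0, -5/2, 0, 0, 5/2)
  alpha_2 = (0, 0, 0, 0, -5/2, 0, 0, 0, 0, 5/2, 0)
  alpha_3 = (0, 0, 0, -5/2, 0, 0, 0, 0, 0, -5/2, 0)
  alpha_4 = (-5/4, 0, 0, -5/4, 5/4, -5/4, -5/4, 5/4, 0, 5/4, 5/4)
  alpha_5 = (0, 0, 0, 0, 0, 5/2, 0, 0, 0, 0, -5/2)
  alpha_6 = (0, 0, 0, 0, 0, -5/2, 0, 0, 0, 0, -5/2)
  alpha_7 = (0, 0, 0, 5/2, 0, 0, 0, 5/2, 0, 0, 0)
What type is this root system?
Compute the Cartan integers a_ij = 2(alpha_i, alpha_j)/(alpha_j, alpha_j); the resulting 7x7 Cartan matrix is
[[2, 0, 0, 0, -1, -1, -1], [0, 2, -1, 0, 0, 0, 0], [0, -1, 2, 0, 0, 0, -1], [0, 0, 0, 2, -1, 0, 0], [-1, 0, 0, -1, 2, 0, 0], [-1, 0, 0, 0, 0, 2, 0], [-1, 0, -1, 0, 0, 0, 2]].
All simple roots have the same length, so the diagram is simply laced. The associated Dynkin diagram is a chain of 6 nodes with one extra node attached to the third node from one end (E_7), so the type is E_7.

E_7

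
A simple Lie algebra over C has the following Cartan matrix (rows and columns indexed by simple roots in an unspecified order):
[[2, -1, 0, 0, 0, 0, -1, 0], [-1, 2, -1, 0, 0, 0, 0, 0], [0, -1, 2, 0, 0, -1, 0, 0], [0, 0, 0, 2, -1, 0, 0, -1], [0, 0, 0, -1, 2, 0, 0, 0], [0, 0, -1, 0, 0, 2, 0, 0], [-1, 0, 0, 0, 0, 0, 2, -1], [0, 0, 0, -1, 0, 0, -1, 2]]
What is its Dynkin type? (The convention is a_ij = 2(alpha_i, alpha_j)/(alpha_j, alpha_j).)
A8

The matrix has rank 8 with 2's on the diagonal. Reading the off-diagonal entries as Dynkin edges (a single edge where a_ij = a_ji = -1; a double or triple edge where a_ij * a_ji = 2 or 3), the diagram is a chain of 8 nodes with single edges (A_8). One simple-root ordering that puts it in standard form is (alpha_6, alpha_3, alpha_2, alpha_1, alpha_7, alpha_8, alpha_4, alpha_5). So the algebra is type A_8, i.e. sl(9).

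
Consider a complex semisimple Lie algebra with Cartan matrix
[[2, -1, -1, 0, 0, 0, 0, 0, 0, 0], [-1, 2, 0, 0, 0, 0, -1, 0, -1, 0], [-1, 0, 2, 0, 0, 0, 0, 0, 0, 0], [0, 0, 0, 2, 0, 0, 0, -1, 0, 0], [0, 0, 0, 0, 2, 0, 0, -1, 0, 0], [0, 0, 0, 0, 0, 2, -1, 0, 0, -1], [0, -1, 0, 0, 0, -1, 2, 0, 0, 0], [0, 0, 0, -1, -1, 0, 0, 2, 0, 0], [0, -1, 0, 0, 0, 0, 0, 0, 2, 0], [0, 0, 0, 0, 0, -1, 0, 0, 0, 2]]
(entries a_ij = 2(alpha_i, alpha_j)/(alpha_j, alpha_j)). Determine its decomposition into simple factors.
The diagram associated to this matrix has two connected components: the simple roots {alpha_4, alpha_5, alpha_8} form a chain of 3 nodes with single edges (A_3), and {alpha_1, alpha_2, alpha_3, alpha_6, alpha_7, alpha_9, alpha_10} form a chain of 6 nodes with one extra node attached to the third node from one end (E_7). A semisimple Lie algebra decomposes uniquely as the direct sum of simple ideals, one per connected component of its Dynkin diagram, so g ≅ A_3 ⊕ E_7 (dimension 15 + 133 = 148).

type A_3 + type E_7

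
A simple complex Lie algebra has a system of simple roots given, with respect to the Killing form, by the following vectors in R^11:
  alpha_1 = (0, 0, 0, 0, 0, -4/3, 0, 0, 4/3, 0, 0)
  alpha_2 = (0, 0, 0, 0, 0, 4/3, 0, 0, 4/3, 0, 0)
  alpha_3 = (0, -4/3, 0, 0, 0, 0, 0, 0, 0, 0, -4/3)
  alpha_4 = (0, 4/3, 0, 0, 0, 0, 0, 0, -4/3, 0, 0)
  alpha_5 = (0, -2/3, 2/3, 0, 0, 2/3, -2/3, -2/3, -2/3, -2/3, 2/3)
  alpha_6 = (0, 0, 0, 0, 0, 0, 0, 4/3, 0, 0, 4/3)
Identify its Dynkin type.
E_6

Compute the Cartan integers a_ij = 2(alpha_i, alpha_j)/(alpha_j, alpha_j); the resulting 6x6 Cartan matrix is
[[2, 0, 0, -1, -1, 0], [0, 2, 0, -1, 0, 0], [0, 0, 2, -1, 0, -1], [-1, -1, -1, 2, 0, 0], [-1, 0, 0, 0, 2, 0], [0, 0, -1, 0, 0, 2]].
All simple roots have the same length, so the diagram is simply laced. The associated Dynkin diagram is a chain of 5 nodes with one extra node attached to the third node from one end (E_6), so the type is E_6.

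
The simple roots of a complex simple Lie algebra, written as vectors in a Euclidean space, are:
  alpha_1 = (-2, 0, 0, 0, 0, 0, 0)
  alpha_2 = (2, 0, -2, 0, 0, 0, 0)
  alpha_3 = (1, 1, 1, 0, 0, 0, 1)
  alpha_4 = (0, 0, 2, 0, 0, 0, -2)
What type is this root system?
F4

Compute the Cartan integers a_ij = 2(alpha_i, alpha_j)/(alpha_j, alpha_j); the resulting 4x4 Cartan matrix is
[[2, -1, -1, 0], [-2, 2, 0, -1], [-1, 0, 2, 0], [0, -1, 0, 2]].
The roots have two lengths (squared-length ratio 2:1); the short ones are alpha_{1,3}. The associated Dynkin diagram is a chain of 4 nodes with a double edge between the middle two (F_4), so the type is F_4.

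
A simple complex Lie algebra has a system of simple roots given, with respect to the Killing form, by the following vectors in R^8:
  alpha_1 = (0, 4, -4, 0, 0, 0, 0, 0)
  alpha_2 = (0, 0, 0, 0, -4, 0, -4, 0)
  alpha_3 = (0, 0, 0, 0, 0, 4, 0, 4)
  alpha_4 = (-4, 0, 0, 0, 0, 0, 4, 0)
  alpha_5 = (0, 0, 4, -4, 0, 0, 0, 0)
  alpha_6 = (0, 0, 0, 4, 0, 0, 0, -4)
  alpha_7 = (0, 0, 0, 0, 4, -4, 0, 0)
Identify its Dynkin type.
A_7

Compute the Cartan integers a_ij = 2(alpha_i, alpha_j)/(alpha_j, alpha_j); the resulting 7x7 Cartan matrix is
[[2, 0, 0, 0, -1, 0, 0], [0, 2, 0, -1, 0, 0, -1], [0, 0, 2, 0, 0, -1, -1], [0, -1, 0, 2, 0, 0, 0], [-1, 0, 0, 0, 2, -1, 0], [0, 0, -1, 0, -1, 2, 0], [0, -1, -1, 0, 0, 0, 2]].
All simple roots have the same length, so the diagram is simply laced. The associated Dynkin diagram is a chain of 7 nodes with single edges (A_7), so the type is A_7 (the algebra sl(8)).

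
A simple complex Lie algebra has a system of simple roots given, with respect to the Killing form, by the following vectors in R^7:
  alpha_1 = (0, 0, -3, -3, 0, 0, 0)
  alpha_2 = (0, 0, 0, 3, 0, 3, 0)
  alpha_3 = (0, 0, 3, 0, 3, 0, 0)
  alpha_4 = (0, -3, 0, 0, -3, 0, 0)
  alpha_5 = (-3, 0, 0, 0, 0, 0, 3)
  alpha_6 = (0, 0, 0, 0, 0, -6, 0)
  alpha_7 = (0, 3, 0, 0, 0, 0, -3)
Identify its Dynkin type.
Compute the Cartan integers a_ij = 2(alpha_i, alpha_j)/(alpha_j, alpha_j); the resulting 7x7 Cartan matrix is
[[2, -1, -1, 0, 0, 0, 0], [-1, 2, 0, 0, 0, -1, 0], [-1, 0, 2, -1, 0, 0, 0], [0, 0, -1, 2, 0, 0, -1], [0, 0, 0, 0, 2, 0, -1], [0, -2, 0, 0, 0, 2, 0], [0, 0, 0, -1, -1, 0, 2]].
The roots have two lengths (squared-length ratio 2:1); the short ones are alpha_{1,2,3,4,5,7}. The associated Dynkin diagram is a chain of 7 nodes with a double edge at one end; the terminal node there is the unique long simple root (C_7), so the type is C_7 (the algebra sp(14)).

C7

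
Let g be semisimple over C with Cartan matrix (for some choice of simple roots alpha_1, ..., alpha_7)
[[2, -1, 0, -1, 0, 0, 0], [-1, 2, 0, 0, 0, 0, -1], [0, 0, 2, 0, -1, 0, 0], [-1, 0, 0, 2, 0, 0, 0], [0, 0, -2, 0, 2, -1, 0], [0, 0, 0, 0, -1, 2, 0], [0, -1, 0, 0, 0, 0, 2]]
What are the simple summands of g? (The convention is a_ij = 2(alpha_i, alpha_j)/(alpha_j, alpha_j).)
A_4 (sl(5)) + B_3 (so(7))

The diagram associated to this matrix has two connected components: the simple roots {alpha_1, alpha_2, alpha_4, alpha_7} form a chain of 4 nodes with single edges (A_4), and {alpha_3, alpha_5, alpha_6} form a chain of 3 nodes with a double edge at one end; the terminal node there is the unique short simple root (B_3). A semisimple Lie algebra decomposes uniquely as the direct sum of simple ideals, one per connected component of its Dynkin diagram, so g ≅ A_4 ⊕ B_3 (dimension 24 + 21 = 45).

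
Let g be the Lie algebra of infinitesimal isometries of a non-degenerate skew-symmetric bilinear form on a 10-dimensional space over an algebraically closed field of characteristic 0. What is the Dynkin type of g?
type C_5

This is sp(10), which has dimension 10(10+1)/2 = 55 and rank 10/2 = 5. In the classification of classical Lie algebras, the symplectic algebra sp(2n) has type C_n; here n = 5, so the Dynkin diagram is a chain of 5 nodes with a double edge at one end; the terminal node there is the unique long simple root (C_5). Hence the type is C_5.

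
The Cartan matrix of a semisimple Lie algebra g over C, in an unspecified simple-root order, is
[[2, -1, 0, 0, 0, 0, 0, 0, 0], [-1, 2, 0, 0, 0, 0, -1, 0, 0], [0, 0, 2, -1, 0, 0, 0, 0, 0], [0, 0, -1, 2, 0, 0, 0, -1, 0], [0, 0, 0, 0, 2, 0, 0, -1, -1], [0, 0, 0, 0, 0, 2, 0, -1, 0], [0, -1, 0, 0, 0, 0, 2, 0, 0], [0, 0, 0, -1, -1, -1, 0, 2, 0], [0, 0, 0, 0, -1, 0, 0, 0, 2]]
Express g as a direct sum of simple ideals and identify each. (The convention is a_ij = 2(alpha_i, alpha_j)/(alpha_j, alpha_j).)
A_3 + E_6

The diagram associated to this matrix has two connected components: the simple roots {alpha_1, alpha_2, alpha_7} form a chain of 3 nodes with single edges (A_3), and {alpha_3, alpha_4, alpha_5, alpha_6, alpha_8, alpha_9} form a chain of 5 nodes with one extra node attached to the third node from one end (E_6). A semisimple Lie algebra decomposes uniquely as the direct sum of simple ideals, one per connected component of its Dynkin diagram, so g ≅ A_3 ⊕ E_6 (dimension 15 + 78 = 93).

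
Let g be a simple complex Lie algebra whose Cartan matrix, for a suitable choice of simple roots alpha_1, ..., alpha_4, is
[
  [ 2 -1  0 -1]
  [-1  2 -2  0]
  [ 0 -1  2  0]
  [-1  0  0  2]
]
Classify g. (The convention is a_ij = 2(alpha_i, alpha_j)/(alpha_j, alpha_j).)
type B_4

The matrix has rank 4 with 2's on the diagonal. Reading the off-diagonal entries as Dynkin edges (a single edge where a_ij = a_ji = -1; a double or triple edge where a_ij * a_ji = 2 or 3), the diagram is a chain of 4 nodes with a double edge at one end; the terminal node there is the unique short simple root (B_4). One simple-root ordering that puts it in standard form is (alpha_4, alpha_1, alpha_2, alpha_3). So the algebra is type B_4, i.e. so(9).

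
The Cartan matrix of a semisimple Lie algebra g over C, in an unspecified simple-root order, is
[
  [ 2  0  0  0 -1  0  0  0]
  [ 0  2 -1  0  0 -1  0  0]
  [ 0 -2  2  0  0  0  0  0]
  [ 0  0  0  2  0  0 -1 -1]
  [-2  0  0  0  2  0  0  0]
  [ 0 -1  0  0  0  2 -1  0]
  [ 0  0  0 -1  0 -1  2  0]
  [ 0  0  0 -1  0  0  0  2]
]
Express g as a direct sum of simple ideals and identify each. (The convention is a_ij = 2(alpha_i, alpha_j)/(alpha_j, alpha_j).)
The diagram associated to this matrix has two connected components: the simple roots {alpha_1, alpha_5} form a chain of 2 nodes with a double edge at one end; the terminal node there is the unique short simple root (B_2), and {alpha_2, alpha_3, alpha_4, alpha_6, alpha_7, alpha_8} form a chain of 6 nodes with a double edge at one end; the terminal node there is the unique long simple root (C_6). A semisimple Lie algebra decomposes uniquely as the direct sum of simple ideals, one per connected component of its Dynkin diagram, so g ≅ B_2 ⊕ C_6 (dimension 10 + 78 = 88).

type B_2 + type C_6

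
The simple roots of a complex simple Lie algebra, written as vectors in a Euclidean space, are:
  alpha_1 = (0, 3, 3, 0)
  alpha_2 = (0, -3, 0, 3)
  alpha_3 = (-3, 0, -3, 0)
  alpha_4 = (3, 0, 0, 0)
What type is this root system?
B4

Compute the Cartan integers a_ij = 2(alpha_i, alpha_j)/(alpha_j, alpha_j); the resulting 4x4 Cartan matrix is
[[2, -1, -1, 0], [-1, 2, 0, 0], [-1, 0, 2, -2], [0, 0, -1, 2]].
The roots have two lengths (squared-length ratio 2:1); the short ones are alpha_{4}. The associated Dynkin diagram is a chain of 4 nodes with a double edge at one end; the terminal node there is the unique short simple root (B_4), so the type is B_4 (the algebra so(9)).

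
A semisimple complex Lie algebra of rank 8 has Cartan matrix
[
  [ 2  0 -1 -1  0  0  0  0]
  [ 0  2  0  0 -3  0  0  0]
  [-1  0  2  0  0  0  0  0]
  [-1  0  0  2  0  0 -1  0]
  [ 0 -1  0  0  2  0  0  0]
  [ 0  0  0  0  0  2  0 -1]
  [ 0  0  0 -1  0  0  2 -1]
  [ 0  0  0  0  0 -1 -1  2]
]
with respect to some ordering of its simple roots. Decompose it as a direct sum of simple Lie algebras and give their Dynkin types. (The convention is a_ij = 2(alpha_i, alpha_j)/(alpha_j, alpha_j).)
A6 ⊕ G2

The diagram associated to this matrix has two connected components: the simple roots {alpha_1, alpha_3, alpha_4, alpha_6, alpha_7, alpha_8} form a chain of 6 nodes with single edges (A_6), and {alpha_2, alpha_5} form two nodes joined by a triple edge (G_2). A semisimple Lie algebra decomposes uniquely as the direct sum of simple ideals, one per connected component of its Dynkin diagram, so g ≅ A_6 ⊕ G_2 (dimension 48 + 14 = 62).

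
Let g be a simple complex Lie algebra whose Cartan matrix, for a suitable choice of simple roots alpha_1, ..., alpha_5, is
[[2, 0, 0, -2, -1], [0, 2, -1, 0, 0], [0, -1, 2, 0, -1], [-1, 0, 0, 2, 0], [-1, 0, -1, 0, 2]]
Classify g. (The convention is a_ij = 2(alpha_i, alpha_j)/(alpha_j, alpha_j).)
The matrix has rank 5 with 2's on the diagonal. Reading the off-diagonal entries as Dynkin edges (a single edge where a_ij = a_ji = -1; a double or triple edge where a_ij * a_ji = 2 or 3), the diagram is a chain of 5 nodes with a double edge at one end; the terminal node there is the unique short simple root (B_5). One simple-root ordering that puts it in standard form is (alpha_2, alpha_3, alpha_5, alpha_1, alpha_4). So the algebra is type B_5, i.e. so(11).

B_5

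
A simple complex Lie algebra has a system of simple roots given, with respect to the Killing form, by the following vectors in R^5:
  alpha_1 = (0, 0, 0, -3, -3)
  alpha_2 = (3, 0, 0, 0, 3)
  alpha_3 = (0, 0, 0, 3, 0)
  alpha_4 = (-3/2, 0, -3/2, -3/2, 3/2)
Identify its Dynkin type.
Compute the Cartan integers a_ij = 2(alpha_i, alpha_j)/(alpha_j, alpha_j); the resulting 4x4 Cartan matrix is
[[2, -1, -2, 0], [-1, 2, 0, 0], [-1, 0, 2, -1], [0, 0, -1, 2]].
The roots have two lengths (squared-length ratio 2:1); the short ones are alpha_{3,4}. The associated Dynkin diagram is a chain of 4 nodes with a double edge between the middle two (F_4), so the type is F_4.

F4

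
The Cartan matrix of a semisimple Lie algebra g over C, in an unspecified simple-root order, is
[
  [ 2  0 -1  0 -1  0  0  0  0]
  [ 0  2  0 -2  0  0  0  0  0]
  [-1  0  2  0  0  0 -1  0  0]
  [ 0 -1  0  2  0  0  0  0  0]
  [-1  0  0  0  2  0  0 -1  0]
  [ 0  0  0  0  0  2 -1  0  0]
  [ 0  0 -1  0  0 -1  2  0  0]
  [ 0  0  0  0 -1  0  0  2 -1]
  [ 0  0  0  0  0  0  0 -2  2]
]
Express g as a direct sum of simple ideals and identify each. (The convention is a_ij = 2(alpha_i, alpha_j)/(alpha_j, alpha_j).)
B_2 (so(5)) ⊕ C_7 (sp(14))

The diagram associated to this matrix has two connected components: the simple roots {alpha_2, alpha_4} form a chain of 2 nodes with a double edge at one end; the terminal node there is the unique short simple root (B_2), and {alpha_1, alpha_3, alpha_5, alpha_6, alpha_7, alpha_8, alpha_9} form a chain of 7 nodes with a double edge at one end; the terminal node there is the unique long simple root (C_7). A semisimple Lie algebra decomposes uniquely as the direct sum of simple ideals, one per connected component of its Dynkin diagram, so g ≅ B_2 ⊕ C_7 (dimension 10 + 105 = 115).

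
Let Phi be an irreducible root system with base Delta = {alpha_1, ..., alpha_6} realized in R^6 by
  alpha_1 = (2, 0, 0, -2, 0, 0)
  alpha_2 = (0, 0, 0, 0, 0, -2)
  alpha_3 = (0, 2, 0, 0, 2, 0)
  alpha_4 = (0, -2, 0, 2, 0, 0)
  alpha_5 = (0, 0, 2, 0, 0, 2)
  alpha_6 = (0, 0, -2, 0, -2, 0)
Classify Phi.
Compute the Cartan integers a_ij = 2(alpha_i, alpha_j)/(alpha_j, alpha_j); the resulting 6x6 Cartan matrix is
[[2, 0, 0, -1, 0, 0], [0, 2, 0, 0, -1, 0], [0, 0, 2, -1, 0, -1], [-1, 0, -1, 2, 0, 0], [0, -2, 0, 0, 2, -1], [0, 0, -1, 0, -1, 2]].
The roots have two lengths (squared-length ratio 2:1); the short ones are alpha_{2}. The associated Dynkin diagram is a chain of 6 nodes with a double edge at one end; the terminal node there is the unique short simple root (B_6), so the type is B_6 (the algebra so(13)).

type B_6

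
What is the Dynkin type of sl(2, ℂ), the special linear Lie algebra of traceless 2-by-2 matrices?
type A_1

This is sl(2), which has dimension 2^2 - 1 = 3 and rank 2 - 1 = 1 (a Cartan subalgebra is the diagonal traceless matrices). In the classification of classical Lie algebras, the special linear algebra sl(n+1) has type A_n; here n = 1, so the Dynkin diagram is a chain of 1 nodes with single edges (A_1). Hence the type is A_1.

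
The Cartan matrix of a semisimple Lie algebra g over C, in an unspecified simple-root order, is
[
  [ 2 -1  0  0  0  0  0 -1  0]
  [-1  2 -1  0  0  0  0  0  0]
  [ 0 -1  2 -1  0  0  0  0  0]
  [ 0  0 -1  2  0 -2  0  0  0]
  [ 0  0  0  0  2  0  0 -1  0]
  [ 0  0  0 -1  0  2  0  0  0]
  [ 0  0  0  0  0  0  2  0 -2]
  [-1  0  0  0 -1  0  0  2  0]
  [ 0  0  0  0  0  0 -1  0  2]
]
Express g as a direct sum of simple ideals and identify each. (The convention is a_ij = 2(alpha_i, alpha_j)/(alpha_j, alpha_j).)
The diagram associated to this matrix has two connected components: the simple roots {alpha_7, alpha_9} form a chain of 2 nodes with a double edge at one end; the terminal node there is the unique short simple root (B_2), and {alpha_1, alpha_2, alpha_3, alpha_4, alpha_5, alpha_6, alpha_8} form a chain of 7 nodes with a double edge at one end; the terminal node there is the unique short simple root (B_7). A semisimple Lie algebra decomposes uniquely as the direct sum of simple ideals, one per connected component of its Dynkin diagram, so g ≅ B_2 ⊕ B_7 (dimension 10 + 105 = 115).

B_2 ⊕ B_7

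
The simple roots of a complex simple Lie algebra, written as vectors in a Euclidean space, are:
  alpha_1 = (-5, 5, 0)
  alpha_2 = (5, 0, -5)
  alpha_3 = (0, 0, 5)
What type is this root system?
Compute the Cartan integers a_ij = 2(alpha_i, alpha_j)/(alpha_j, alpha_j); the resulting 3x3 Cartan matrix is
[[2, -1, 0], [-1, 2, -2], [0, -1, 2]].
The roots have two lengths (squared-length ratio 2:1); the short ones are alpha_{3}. The associated Dynkin diagram is a chain of 3 nodes with a double edge at one end; the terminal node there is the unique short simple root (B_3), so the type is B_3 (the algebra so(7)).

B_3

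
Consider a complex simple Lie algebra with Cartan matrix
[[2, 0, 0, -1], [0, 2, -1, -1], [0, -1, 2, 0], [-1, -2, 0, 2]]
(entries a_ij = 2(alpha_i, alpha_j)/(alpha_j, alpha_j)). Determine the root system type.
The matrix has rank 4 with 2's on the diagonal. Reading the off-diagonal entries as Dynkin edges (a single edge where a_ij = a_ji = -1; a double or triple edge where a_ij * a_ji = 2 or 3), the diagram is a chain of 4 nodes with a double edge between the middle two (F_4). One simple-root ordering that puts it in standard form is (alpha_1, alpha_4, alpha_2, alpha_3). So the algebra is type F_4.

F4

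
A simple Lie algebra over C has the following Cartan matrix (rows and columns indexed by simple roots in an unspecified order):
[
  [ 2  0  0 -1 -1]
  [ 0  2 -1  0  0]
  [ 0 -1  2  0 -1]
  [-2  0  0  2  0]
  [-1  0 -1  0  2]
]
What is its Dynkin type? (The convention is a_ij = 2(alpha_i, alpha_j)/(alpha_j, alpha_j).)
The matrix has rank 5 with 2's on the diagonal. Reading the off-diagonal entries as Dynkin edges (a single edge where a_ij = a_ji = -1; a double or triple edge where a_ij * a_ji = 2 or 3), the diagram is a chain of 5 nodes with a double edge at one end; the terminal node there is the unique long simple root (C_5). One simple-root ordering that puts it in standard form is (alpha_2, alpha_3, alpha_5, alpha_1, alpha_4). So the algebra is type C_5, i.e. sp(10).

C5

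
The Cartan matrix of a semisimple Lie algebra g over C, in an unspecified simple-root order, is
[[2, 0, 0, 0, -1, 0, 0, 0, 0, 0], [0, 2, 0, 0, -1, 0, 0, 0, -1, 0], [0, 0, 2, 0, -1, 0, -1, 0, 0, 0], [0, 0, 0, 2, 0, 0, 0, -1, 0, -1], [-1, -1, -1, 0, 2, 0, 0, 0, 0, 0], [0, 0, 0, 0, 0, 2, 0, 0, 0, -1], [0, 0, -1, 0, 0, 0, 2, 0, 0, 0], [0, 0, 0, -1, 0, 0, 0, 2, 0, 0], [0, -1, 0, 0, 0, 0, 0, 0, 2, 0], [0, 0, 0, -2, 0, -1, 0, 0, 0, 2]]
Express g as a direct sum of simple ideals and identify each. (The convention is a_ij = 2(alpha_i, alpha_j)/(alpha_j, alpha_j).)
E6 ⊕ F4

The diagram associated to this matrix has two connected components: the simple roots {alpha_1, alpha_2, alpha_3, alpha_5, alpha_7, alpha_9} form a chain of 5 nodes with one extra node attached to the third node from one end (E_6), and {alpha_4, alpha_6, alpha_8, alpha_10} form a chain of 4 nodes with a double edge between the middle two (F_4). A semisimple Lie algebra decomposes uniquely as the direct sum of simple ideals, one per connected component of its Dynkin diagram, so g ≅ E_6 ⊕ F_4 (dimension 78 + 52 = 130).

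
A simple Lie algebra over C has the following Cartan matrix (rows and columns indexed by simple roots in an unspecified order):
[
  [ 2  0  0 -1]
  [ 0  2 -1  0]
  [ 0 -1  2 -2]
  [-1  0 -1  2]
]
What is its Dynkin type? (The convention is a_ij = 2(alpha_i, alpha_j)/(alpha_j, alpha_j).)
F_4

The matrix has rank 4 with 2's on the diagonal. Reading the off-diagonal entries as Dynkin edges (a single edge where a_ij = a_ji = -1; a double or triple edge where a_ij * a_ji = 2 or 3), the diagram is a chain of 4 nodes with a double edge between the middle two (F_4). One simple-root ordering that puts it in standard form is (alpha_2, alpha_3, alpha_4, alpha_1). So the algebra is type F_4.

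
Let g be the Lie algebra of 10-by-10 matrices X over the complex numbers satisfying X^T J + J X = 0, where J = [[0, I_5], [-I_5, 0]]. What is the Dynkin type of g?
C_5 (sp(10))

This is sp(10), which has dimension 10(10+1)/2 = 55 and rank 10/2 = 5. In the classification of classical Lie algebras, the symplectic algebra sp(2n) has type C_n; here n = 5, so the Dynkin diagram is a chain of 5 nodes with a double edge at one end; the terminal node there is the unique long simple root (C_5). Hence the type is C_5.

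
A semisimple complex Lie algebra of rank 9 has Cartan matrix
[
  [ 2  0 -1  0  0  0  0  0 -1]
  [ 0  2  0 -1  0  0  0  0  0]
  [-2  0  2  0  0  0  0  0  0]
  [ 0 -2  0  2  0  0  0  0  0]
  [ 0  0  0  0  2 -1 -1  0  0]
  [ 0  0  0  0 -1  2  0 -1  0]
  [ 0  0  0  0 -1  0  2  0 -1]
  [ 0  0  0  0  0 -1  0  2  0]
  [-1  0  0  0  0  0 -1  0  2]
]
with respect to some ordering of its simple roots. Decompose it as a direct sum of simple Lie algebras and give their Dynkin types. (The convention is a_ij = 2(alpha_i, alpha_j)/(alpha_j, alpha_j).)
The diagram associated to this matrix has two connected components: the simple roots {alpha_2, alpha_4} form a chain of 2 nodes with a double edge at one end; the terminal node there is the unique short simple root (B_2), and {alpha_1, alpha_3, alpha_5, alpha_6, alpha_7, alpha_8, alpha_9} form a chain of 7 nodes with a double edge at one end; the terminal node there is the unique long simple root (C_7). A semisimple Lie algebra decomposes uniquely as the direct sum of simple ideals, one per connected component of its Dynkin diagram, so g ≅ B_2 ⊕ C_7 (dimension 10 + 105 = 115).

type B_2 ⊕ type C_7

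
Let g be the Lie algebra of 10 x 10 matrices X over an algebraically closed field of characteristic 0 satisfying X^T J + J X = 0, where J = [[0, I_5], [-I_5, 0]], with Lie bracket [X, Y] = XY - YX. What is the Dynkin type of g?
This is sp(10), which has dimension 10(10+1)/2 = 55 and rank 10/2 = 5. In the classification of classical Lie algebras, the symplectic algebra sp(2n) has type C_n; here n = 5, so the Dynkin diagram is a chain of 5 nodes with a double edge at one end; the terminal node there is the unique long simple root (C_5). Hence the type is C_5.

C_5 (sp(10))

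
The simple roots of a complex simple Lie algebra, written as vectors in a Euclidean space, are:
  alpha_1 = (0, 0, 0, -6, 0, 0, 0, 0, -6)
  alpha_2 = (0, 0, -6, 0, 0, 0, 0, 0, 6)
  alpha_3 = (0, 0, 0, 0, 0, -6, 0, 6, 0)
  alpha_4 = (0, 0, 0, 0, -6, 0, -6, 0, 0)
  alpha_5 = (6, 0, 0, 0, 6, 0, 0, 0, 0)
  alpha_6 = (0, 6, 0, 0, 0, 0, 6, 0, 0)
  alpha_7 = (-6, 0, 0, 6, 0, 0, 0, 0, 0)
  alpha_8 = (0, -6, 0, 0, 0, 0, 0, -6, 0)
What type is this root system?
A_8

Compute the Cartan integers a_ij = 2(alpha_i, alpha_j)/(alpha_j, alpha_j); the resulting 8x8 Cartan matrix is
[[2, -1, 0, 0, 0, 0, -1, 0], [-1, 2, 0, 0, 0, 0, 0, 0], [0, 0, 2, 0, 0, 0, 0, -1], [0, 0, 0, 2, -1, -1, 0, 0], [0, 0, 0, -1, 2, 0, -1, 0], [0, 0, 0, -1, 0, 2, 0, -1], [-1, 0, 0, 0, -1, 0, 2, 0], [0, 0, -1, 0, 0, -1, 0, 2]].
All simple roots have the same length, so the diagram is simply laced. The associated Dynkin diagram is a chain of 8 nodes with single edges (A_8), so the type is A_8 (the algebra sl(9)).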